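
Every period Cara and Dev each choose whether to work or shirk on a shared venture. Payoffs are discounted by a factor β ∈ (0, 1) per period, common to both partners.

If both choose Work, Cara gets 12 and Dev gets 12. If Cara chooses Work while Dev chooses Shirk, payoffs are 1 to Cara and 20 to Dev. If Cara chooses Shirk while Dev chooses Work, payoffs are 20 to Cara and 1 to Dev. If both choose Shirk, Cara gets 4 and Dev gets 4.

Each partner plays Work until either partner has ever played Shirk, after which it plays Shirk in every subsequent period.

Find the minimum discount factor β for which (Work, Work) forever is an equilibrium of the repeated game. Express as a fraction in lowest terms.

One-period gain from deviating is 20 − 12 = 8. The loss is 12 − 4 = 8 in every subsequent period, with present value 8·β/(1−β).
Deviation is unprofitable when 8·β/(1−β) ≥ 8, i.e. β/(1−β) ≥ 1.
Equivalently β ≥ 8/(8+8) = 1/2.

1/2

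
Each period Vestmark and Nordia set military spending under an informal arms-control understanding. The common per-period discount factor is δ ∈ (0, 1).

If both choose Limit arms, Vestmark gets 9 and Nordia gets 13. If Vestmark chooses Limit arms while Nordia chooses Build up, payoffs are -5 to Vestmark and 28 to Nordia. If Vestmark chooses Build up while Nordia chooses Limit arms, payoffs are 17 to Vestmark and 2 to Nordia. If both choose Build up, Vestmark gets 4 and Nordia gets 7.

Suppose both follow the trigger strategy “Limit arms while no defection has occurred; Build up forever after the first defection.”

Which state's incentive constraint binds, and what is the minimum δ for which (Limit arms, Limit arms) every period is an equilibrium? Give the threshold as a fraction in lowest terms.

Vestmark's threshold: (17−9)/(17−4) = 8/13.
Nordia's threshold: (28−13)/(28−7) = 5/7.
8/13 < 5/7, so Nordia binds and δ* = 5/7.

Nordia; δ ≥ 5/7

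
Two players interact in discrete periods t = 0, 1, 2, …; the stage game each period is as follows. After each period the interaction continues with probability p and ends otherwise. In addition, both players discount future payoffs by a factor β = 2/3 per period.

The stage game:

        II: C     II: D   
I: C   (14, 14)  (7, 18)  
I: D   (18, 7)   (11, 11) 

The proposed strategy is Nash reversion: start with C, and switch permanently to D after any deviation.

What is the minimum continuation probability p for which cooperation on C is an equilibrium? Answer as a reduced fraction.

Expected continuation weight on next period's payoff is β·p = 2/3·p, which plays the role of the discount factor.
Cooperation requires 2/3·p ≥ (18−14)/(18−11) = 4/7, hence p ≥ 6/7.

6/7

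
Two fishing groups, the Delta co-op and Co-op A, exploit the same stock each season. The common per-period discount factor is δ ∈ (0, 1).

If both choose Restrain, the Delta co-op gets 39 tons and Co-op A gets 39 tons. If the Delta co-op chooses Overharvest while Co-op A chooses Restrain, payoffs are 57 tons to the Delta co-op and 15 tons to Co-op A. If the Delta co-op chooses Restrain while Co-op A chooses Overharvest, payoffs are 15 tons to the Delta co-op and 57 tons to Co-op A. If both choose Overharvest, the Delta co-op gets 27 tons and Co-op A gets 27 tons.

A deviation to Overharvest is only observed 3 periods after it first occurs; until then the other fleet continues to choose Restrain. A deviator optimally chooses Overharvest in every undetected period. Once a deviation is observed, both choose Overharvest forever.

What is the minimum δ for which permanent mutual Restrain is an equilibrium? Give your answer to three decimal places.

0.843

A deviator earns 57 for 3 periods, then 27 forever; cooperating earns 39 forever. Multiplying the IC by (1−δ):
39 ≥ 57(1−δ^3) + 27δ^3, so 30·δ^3 ≥ 18 and δ^3 ≥ 3/5.
δ ≥ (3/5)^(1/3) ≈ 0.843.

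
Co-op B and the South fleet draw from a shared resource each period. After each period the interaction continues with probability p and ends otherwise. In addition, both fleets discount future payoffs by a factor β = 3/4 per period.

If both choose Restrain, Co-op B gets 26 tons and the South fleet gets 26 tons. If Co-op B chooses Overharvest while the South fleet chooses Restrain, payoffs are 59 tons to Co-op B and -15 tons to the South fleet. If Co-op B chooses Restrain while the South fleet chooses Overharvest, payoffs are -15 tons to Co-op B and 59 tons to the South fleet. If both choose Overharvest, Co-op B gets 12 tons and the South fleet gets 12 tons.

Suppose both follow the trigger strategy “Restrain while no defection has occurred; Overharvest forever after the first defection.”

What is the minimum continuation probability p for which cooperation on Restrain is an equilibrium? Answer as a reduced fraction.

44/47

With continuation probability p and discount β, the effective per-period discount factor is βp.
Grim-trigger IC: βp ≥ (59−26)/(59−12) = 33/47.
So p ≥ (33/47)/(3/4) = 44/47.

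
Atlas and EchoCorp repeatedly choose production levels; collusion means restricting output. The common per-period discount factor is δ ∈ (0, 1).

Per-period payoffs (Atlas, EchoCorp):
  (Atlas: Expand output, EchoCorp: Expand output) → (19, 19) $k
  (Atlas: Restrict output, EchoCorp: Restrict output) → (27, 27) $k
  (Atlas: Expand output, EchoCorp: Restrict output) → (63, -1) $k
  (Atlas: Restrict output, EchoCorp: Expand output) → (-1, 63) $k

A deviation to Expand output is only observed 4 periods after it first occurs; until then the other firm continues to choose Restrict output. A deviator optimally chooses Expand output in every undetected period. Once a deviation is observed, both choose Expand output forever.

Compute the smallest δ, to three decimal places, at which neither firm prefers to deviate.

0.951

Deviating for the 4 undetected periods gains 63−27 = 36 per period over cooperation, then loses 27−19 = 8 per period forever once punishment starts.
Gain: 36(1 + δ + … + δ^3); loss: 8·δ^4/(1−δ).
No profitable deviation ⇔ 36(1−δ^4) ≤ 8·δ^4, i.e. δ^4 ≥ 36/(36+8) = 9/11.
Hence δ ≥ (9/11)^(1/4) ≈ 0.951.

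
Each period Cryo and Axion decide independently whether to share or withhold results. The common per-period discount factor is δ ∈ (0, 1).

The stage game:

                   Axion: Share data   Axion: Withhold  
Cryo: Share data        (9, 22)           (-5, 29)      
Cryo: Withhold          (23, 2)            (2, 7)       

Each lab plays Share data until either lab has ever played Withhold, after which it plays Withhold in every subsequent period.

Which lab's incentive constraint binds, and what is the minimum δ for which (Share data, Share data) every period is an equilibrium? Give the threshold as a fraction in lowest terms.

For Cryo: deviation gain 23−9 = 14, per-period punishment loss 9−2 = 7. IC gives δ ≥ 14/21 = 2/3.
For Axion: gain 7, loss 15 per period, so δ ≥ 7/22.
The tighter constraint is Cryo's, so cooperation needs δ ≥ 2/3.

Cryo; δ ≥ 2/3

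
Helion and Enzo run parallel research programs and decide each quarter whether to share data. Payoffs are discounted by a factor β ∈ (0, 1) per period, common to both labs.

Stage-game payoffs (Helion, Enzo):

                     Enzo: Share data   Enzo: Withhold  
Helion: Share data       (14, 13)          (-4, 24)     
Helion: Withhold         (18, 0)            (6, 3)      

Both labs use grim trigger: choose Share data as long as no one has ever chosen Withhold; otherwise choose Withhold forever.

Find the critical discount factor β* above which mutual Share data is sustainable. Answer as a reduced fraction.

11/21

Helion's threshold: (18−14)/(18−6) = 1/3.
Enzo's threshold: (24−13)/(24−3) = 11/21.
1/3 < 11/21, so Enzo binds and β* = 11/21.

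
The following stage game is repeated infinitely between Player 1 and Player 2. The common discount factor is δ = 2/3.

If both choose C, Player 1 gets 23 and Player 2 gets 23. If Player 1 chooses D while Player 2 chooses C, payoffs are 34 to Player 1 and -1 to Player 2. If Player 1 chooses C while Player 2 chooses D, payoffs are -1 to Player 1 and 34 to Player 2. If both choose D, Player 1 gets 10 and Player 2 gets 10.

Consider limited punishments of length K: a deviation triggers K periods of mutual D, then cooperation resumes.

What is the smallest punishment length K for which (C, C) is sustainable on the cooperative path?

IC: δ(1−δ^K)/(1−δ) ≥ (34−23)/(23−10) = 11/13.
With δ = 2/3: need 1 − δ^K ≥ 11/13·(1−2/3)/(2/3), i.e. δ^K ≤ 0.5769.
Since (2/3)^1 = 0.6667 and (2/3)^2 = 0.4444, the smallest such K is 2.

2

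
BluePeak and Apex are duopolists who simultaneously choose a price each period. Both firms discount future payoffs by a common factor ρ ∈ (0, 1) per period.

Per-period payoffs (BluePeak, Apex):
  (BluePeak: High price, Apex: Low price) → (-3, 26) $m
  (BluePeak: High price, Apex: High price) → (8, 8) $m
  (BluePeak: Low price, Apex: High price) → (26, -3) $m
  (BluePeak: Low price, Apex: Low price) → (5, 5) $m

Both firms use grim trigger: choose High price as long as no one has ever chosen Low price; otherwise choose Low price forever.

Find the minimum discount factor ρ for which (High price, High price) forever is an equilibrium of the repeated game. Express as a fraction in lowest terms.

Under grim trigger the critical discount factor is (T−C)/(T−P) with T = 26, C = 8, P = 5.
ρ* = (26−8)/(26−5) = 18/21 = 6/7.

6/7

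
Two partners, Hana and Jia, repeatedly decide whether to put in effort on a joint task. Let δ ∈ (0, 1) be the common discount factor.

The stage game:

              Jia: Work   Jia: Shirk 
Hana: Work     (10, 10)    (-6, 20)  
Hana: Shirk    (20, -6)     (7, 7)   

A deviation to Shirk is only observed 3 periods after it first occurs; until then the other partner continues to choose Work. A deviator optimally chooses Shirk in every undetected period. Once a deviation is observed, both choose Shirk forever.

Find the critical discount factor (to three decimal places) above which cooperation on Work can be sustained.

0.916

A deviator earns 20 for 3 periods, then 7 forever; cooperating earns 10 forever. Multiplying the IC by (1−δ):
10 ≥ 20(1−δ^3) + 7δ^3, so 13·δ^3 ≥ 10 and δ^3 ≥ 10/13.
δ ≥ (10/13)^(1/3) ≈ 0.916.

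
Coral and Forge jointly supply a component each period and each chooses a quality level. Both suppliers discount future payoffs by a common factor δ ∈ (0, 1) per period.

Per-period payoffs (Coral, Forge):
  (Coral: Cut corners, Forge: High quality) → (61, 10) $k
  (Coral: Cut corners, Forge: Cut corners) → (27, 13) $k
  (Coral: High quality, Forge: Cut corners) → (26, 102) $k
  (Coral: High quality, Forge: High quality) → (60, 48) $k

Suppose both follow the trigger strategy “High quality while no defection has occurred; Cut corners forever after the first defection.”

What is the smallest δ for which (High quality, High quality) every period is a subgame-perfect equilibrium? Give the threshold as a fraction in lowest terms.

54/89

Coral: cooperation gives 60 each period; deviation gives 61 once then 27 forever.
  60/(1−δ) ≥ 61 + 27δ/(1−δ) ⇒ δ ≥ 1/34.
Forge: cooperation gives 48 each period; deviation gives 102 once then 13 forever.
  δ ≥ 54/89.
Both must hold, so the binding constraint is Forge's: δ ≥ 54/89.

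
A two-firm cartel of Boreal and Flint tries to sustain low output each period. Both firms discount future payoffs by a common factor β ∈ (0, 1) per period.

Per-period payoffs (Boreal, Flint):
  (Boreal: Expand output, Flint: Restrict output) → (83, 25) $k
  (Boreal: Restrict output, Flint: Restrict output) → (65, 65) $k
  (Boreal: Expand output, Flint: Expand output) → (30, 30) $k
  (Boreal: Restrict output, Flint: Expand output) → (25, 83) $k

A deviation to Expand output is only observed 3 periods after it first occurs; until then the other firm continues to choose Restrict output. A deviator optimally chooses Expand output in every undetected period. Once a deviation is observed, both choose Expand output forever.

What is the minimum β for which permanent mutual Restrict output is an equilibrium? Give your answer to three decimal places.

0.698

Deviating for the 3 undetected periods gains 83−65 = 18 per period over cooperation, then loses 65−30 = 35 per period forever once punishment starts.
Gain: 18(1 + β + … + β^2); loss: 35·β^3/(1−β).
No profitable deviation ⇔ 18(1−β^3) ≤ 35·β^3, i.e. β^3 ≥ 18/(18+35) = 18/53.
Hence β ≥ (18/53)^(1/3) ≈ 0.698.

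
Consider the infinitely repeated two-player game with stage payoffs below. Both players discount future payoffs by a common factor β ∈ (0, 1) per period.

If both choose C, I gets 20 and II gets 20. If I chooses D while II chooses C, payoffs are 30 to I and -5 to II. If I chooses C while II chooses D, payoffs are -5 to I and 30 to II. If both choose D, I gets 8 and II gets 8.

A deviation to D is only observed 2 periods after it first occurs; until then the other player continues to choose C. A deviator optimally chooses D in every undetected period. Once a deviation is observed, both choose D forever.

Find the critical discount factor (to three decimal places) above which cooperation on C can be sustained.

0.674

A deviator earns 30 for 2 periods, then 8 forever; cooperating earns 20 forever. Multiplying the IC by (1−β):
20 ≥ 30(1−β^2) + 8β^2, so 22·β^2 ≥ 10 and β^2 ≥ 5/11.
β ≥ (5/11)^(1/2) ≈ 0.674.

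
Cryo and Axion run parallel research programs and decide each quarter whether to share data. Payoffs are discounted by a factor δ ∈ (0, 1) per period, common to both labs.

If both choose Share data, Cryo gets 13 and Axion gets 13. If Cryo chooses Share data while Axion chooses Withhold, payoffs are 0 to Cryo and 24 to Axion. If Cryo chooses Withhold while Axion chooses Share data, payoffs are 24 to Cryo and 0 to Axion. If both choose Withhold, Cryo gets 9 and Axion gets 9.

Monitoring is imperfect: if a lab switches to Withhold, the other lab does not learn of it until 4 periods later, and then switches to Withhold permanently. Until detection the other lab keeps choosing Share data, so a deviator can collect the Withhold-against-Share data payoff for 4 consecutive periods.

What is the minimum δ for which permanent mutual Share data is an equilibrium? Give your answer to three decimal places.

The best deviation is to choose Withhold for all 4 undetected periods, earning 24 each, then 9 forever once detected.
Deviation value: 24(1−δ^4)/(1−δ) + 9δ^4/(1−δ); cooperation value: 13/(1−δ).
IC: 13 ≥ 24(1−δ^4) + 9δ^4 = 24 − 15δ^4.
So δ^4 ≥ 11/15, giving δ ≥ (11/15)^(1/4) ≈ 0.925.

0.925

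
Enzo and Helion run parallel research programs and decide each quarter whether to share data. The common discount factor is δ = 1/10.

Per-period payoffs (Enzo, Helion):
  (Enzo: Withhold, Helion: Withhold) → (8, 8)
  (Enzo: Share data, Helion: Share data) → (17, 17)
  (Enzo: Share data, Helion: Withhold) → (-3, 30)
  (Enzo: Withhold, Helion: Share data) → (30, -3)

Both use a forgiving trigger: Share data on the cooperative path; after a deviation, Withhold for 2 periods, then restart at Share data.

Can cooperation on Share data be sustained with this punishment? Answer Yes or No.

No

A one-shot deviation gives 30 now, then 8 for 2 periods, then back to 17.
Gain from deviating: (30−17) today; loss: (17−8) in each of the next 2 periods.
No-deviation condition: (17−8)(δ+…+δ^2) ≥ 30−17, i.e. δ+…+δ^2 ≥ 13/9.
At δ = 1/10: δ+…+δ^2 = 0.1100 < 1.4444.
So cooperation is not sustainable.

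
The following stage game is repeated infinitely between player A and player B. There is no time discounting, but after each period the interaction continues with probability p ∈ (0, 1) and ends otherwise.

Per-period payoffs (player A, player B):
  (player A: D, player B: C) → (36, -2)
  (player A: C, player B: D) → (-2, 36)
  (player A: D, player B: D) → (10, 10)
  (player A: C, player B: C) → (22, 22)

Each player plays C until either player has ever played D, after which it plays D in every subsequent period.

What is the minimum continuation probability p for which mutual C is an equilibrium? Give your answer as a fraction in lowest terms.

Expected cooperation value is 22 + p·22 + p²·22 + … = 22/(1−p); deviation gives 36 + p·10/(1−p).
22 ≥ 36(1−p) + 10p ⇒ 26p ≥ 14 ⇒ p ≥ 14/26 = 7/13.

7/13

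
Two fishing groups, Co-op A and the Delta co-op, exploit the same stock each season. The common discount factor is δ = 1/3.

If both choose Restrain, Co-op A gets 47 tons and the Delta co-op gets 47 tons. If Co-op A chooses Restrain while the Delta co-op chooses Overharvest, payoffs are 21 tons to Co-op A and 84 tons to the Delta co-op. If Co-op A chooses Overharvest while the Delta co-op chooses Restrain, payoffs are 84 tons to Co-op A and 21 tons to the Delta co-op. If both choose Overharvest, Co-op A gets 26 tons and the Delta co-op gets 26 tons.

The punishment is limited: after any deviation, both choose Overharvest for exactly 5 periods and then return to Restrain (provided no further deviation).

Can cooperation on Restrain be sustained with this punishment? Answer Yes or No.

No

Comparing payoff streams over the 6 periods until play realigns: cooperate → 47(1+δ+…+δ^5); deviate → 84 + 26(δ+…+δ^5).
Cooperation is sustained iff (47−26)(δ+…+δ^5) ≥ 84−47.
δ+…+δ^5 = 1/3·(1−(1/3)^5)/(1−1/3) = 0.4979, and (84−47)/(47−26) = 1.7619.
0.4979 < 1.7619, so cooperation is not sustainable.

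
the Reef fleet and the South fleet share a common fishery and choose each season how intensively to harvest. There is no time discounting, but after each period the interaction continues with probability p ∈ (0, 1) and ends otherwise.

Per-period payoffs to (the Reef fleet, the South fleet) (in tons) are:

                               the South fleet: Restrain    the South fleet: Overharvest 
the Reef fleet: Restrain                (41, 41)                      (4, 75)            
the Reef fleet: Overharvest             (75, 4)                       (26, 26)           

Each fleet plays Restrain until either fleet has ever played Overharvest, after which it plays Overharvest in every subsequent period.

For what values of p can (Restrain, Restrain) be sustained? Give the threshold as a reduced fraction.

34/49

With no time discounting, the continuation probability p plays the role of the discount factor.
Grim-trigger IC: 41/(1−p) ≥ 75 + 26p/(1−p) ⇒ p ≥ (75−41)/(75−26) = 34/49.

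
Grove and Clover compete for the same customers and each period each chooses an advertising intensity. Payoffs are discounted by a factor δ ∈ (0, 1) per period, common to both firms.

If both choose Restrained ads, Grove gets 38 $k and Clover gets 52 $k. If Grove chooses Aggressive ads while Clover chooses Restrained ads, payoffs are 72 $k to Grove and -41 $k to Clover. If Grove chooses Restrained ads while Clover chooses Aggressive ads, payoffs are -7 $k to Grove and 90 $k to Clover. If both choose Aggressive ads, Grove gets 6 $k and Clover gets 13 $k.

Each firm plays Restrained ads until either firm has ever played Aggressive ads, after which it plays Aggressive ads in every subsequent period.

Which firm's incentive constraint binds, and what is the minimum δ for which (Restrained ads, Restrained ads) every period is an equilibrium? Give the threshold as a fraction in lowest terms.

Grove; δ ≥ 17/33

Grove's threshold: (72−38)/(72−6) = 17/33.
Clover's threshold: (90−52)/(90−13) = 38/77.
17/33 > 38/77, so Grove binds and δ* = 17/33.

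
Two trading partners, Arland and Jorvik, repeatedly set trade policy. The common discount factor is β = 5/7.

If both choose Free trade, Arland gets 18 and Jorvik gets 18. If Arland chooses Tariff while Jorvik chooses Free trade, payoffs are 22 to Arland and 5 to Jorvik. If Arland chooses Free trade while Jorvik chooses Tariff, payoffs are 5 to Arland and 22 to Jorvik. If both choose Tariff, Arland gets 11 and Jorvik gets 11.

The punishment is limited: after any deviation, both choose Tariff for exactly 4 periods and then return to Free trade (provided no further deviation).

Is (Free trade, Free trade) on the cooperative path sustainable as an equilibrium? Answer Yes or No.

Yes

IC: β+…+β^4 ≥ (22−18)/(18−11) = 4/7.
At β = 5/7: partial sum = 1.8492 ≥ 0.5714. Cooperation sustainable.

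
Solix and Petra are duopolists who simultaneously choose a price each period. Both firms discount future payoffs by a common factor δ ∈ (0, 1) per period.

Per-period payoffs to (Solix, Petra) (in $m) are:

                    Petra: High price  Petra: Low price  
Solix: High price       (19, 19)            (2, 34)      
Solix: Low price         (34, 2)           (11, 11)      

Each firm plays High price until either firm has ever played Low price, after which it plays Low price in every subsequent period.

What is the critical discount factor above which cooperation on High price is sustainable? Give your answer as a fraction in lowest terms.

Under grim trigger the critical discount factor is (T−C)/(T−P) with T = 34, C = 19, P = 11.
δ* = (34−19)/(34−11) = 15/23.

15/23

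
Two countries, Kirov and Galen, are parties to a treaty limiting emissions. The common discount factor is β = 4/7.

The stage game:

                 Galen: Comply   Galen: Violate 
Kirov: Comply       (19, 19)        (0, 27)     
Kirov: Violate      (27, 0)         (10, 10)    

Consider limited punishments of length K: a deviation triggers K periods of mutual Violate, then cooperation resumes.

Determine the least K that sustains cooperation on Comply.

2

No profitable deviation requires (19−10)(β+…+β^K) ≥ 27−19, i.e. β+…+β^K ≥ 8/9 ≈ 0.8889.
With β = 4/7, the partial sums are K=1: 0.5714, K=2: 0.8980.
K = 2 is the first length at which the sum reaches 0.8889.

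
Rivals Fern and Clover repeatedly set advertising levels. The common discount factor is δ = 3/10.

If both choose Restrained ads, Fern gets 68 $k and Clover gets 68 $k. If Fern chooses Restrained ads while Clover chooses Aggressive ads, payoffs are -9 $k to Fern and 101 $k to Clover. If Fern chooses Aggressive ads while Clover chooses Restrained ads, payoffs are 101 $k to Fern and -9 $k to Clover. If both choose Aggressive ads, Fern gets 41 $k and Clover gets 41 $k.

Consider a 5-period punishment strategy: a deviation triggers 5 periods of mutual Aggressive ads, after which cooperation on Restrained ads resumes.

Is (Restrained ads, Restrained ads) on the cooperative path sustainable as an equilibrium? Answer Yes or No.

IC: δ+…+δ^5 ≥ (101−68)/(68−41) = 11/9.
At δ = 3/10: partial sum = 0.4275 < 1.2222. Cooperation not sustainable.

No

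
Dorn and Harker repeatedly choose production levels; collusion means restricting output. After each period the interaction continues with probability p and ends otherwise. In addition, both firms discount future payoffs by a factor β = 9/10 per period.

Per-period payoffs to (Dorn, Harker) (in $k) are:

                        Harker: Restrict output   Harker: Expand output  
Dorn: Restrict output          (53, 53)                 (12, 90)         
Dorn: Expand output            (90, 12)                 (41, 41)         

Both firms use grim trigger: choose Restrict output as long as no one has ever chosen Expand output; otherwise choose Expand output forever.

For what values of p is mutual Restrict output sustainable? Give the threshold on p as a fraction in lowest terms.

Expected continuation weight on next period's payoff is β·p = 9/10·p, which plays the role of the discount factor.
Cooperation requires 9/10·p ≥ (90−53)/(90−41) = 37/49, hence p ≥ 370/441.

370/441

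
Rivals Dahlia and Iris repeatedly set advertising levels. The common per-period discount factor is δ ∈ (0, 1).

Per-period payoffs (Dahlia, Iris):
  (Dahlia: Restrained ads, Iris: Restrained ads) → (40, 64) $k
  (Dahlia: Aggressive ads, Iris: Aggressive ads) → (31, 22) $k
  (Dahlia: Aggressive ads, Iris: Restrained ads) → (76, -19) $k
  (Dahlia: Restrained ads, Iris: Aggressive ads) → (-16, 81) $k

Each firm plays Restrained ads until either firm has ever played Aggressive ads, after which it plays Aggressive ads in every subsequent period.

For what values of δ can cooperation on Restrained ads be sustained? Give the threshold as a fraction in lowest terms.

Dahlia: cooperation gives 40 each period; deviation gives 76 once then 31 forever.
  40/(1−δ) ≥ 76 + 31δ/(1−δ) ⇒ δ ≥ 36/45 = 4/5.
Iris: cooperation gives 64 each period; deviation gives 81 once then 22 forever.
  δ ≥ 17/59.
Both must hold, so the binding constraint is Dahlia's: δ ≥ 4/5.

4/5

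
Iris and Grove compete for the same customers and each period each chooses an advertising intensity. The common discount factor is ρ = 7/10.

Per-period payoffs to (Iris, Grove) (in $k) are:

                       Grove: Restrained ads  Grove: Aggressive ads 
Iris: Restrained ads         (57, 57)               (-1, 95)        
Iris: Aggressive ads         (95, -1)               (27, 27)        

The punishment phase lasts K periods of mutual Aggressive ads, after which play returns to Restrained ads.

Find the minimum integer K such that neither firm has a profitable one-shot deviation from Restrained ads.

3

Need Σ_{k=1}^{K} ρ^k ≥ (95−57)/(57−27) = 1.2667 at ρ = 7/10.
At K = 2 the sum is 1.1900 < 1.2667; at K = 3 it is 1.5330 ≥ 1.2667.
So the minimum punishment length is K = 3.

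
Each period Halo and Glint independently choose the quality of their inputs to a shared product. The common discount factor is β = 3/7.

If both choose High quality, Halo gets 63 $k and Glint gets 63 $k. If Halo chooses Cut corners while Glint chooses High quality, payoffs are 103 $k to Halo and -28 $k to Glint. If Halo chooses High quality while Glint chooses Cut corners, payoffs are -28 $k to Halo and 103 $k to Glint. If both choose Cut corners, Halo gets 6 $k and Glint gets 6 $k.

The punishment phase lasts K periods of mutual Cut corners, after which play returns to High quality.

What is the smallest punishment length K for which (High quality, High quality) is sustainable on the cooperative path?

No profitable deviation requires (63−6)(β+…+β^K) ≥ 103−63, i.e. β+…+β^K ≥ 40/57 ≈ 0.7018.
With β = 3/7, the partial sums are K=1: 0.4286, K=2: 0.6122, K=3: 0.6910, K=4: 0.7247.
K = 4 is the first length at which the sum reaches 0.7018.

4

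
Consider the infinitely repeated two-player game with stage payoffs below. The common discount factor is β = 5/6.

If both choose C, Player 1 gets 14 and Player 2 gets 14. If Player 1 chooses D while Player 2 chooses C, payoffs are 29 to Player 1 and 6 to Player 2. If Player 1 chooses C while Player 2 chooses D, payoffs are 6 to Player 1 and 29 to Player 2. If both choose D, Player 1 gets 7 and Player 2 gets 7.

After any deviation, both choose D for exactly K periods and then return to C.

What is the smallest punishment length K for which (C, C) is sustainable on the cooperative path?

4

Need Σ_{k=1}^{K} β^k ≥ (29−14)/(14−7) = 2.1429 at β = 5/6.
At K = 3 the sum is 2.1065 < 2.1429; at K = 4 it is 2.5887 ≥ 2.1429.
So the minimum punishment length is K = 4.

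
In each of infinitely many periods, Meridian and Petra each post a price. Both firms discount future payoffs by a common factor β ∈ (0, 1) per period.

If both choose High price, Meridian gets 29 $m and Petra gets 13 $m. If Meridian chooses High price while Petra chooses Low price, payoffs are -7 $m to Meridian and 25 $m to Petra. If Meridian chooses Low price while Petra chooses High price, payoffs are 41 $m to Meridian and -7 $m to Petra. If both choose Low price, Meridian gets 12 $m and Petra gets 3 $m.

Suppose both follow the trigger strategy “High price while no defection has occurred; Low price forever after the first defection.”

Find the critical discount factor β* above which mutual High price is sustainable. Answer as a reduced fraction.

6/11

For Meridian: deviation gain 41−29 = 12, per-period punishment loss 29−12 = 17. IC gives β ≥ 12/29.
For Petra: gain 12, loss 10 per period, so β ≥ 12/22 = 6/11.
The tighter constraint is Petra's, so cooperation needs β ≥ 6/11.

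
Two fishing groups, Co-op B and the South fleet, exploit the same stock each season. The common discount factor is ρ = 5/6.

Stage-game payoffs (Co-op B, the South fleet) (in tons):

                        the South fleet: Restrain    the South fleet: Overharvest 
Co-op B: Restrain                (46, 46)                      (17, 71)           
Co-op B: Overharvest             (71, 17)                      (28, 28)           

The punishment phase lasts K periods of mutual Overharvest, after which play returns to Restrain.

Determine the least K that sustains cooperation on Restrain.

Need Σ_{k=1}^{K} ρ^k ≥ (71−46)/(46−28) = 1.3889 at ρ = 5/6.
At K = 1 the sum is 0.8333 < 1.3889; at K = 2 it is 1.5278 ≥ 1.3889.
So the minimum punishment length is K = 2.

2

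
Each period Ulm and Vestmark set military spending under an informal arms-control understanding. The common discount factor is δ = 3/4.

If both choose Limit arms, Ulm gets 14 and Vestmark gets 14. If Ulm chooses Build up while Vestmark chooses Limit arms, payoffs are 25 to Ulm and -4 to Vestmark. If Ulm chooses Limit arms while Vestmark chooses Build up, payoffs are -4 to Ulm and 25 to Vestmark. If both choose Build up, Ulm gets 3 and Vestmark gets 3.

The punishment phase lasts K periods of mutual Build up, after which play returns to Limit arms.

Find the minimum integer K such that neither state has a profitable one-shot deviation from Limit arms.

2

IC: δ(1−δ^K)/(1−δ) ≥ (25−14)/(14−3) = 1.
With δ = 3/4: need 1 − δ^K ≥ 1·(1−3/4)/(3/4), i.e. δ^K ≤ 0.6667.
Since (3/4)^1 = 0.7500 and (3/4)^2 = 0.5625, the smallest such K is 2.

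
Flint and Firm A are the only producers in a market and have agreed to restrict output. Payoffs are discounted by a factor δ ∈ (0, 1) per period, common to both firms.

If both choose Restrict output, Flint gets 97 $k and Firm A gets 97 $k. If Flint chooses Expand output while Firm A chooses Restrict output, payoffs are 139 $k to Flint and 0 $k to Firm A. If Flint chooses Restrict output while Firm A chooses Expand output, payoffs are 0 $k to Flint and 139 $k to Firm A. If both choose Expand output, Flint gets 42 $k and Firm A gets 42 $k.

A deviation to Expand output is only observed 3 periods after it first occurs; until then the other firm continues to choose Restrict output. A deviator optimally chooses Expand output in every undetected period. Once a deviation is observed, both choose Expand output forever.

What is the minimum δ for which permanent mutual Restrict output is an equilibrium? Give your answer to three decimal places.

0.757

A deviator earns 139 for 3 periods, then 42 forever; cooperating earns 97 forever. Multiplying the IC by (1−δ):
97 ≥ 139(1−δ^3) + 42δ^3, so 97·δ^3 ≥ 42 and δ^3 ≥ 42/97.
δ ≥ (42/97)^(1/3) ≈ 0.757.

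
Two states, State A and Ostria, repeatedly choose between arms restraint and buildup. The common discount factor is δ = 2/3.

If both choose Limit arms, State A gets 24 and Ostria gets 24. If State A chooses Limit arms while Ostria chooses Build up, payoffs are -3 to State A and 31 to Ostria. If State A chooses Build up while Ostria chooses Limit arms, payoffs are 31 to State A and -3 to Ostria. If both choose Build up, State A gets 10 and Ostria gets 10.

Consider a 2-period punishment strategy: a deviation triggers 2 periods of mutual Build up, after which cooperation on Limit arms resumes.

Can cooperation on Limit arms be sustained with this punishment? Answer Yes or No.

Comparing payoff streams over the 3 periods until play realigns: cooperate → 24(1+δ+…+δ^2); deviate → 31 + 10(δ+…+δ^2).
Cooperation is sustained iff (24−10)(δ+…+δ^2) ≥ 31−24.
δ+…+δ^2 = 2/3·(1−(2/3)^2)/(1−2/3) = 1.1111, and (31−24)/(24−10) = 0.5000.
1.1111 ≥ 0.5000, so cooperation is sustainable.

Yes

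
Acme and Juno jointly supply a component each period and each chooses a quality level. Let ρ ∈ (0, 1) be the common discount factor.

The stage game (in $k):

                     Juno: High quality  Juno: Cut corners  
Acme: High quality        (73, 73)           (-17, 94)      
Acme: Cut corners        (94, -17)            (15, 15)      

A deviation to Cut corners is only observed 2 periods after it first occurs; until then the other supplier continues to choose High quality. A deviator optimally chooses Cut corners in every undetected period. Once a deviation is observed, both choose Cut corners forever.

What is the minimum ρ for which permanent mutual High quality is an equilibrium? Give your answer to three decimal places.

The best deviation is to choose Cut corners for all 2 undetected periods, earning 94 each, then 15 forever once detected.
Deviation value: 94(1−ρ^2)/(1−ρ) + 15ρ^2/(1−ρ); cooperation value: 73/(1−ρ).
IC: 73 ≥ 94(1−ρ^2) + 15ρ^2 = 94 − 79ρ^2.
So ρ^2 ≥ 21/79, giving ρ ≥ (21/79)^(1/2) ≈ 0.516.

0.516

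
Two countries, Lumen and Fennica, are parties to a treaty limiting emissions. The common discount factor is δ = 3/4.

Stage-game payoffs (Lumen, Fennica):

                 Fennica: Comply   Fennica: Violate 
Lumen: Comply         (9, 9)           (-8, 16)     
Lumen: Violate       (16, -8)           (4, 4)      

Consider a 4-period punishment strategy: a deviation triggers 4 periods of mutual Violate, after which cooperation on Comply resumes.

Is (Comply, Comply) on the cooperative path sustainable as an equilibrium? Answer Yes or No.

Yes

Comparing payoff streams over the 5 periods until play realigns: cooperate → 9(1+δ+…+δ^4); deviate → 16 + 4(δ+…+δ^4).
Cooperation is sustained iff (9−4)(δ+…+δ^4) ≥ 16−9.
δ+…+δ^4 = 3/4·(1−(3/4)^4)/(1−3/4) = 2.0508, and (16−9)/(9−4) = 1.4000.
2.0508 ≥ 1.4000, so cooperation is sustainable.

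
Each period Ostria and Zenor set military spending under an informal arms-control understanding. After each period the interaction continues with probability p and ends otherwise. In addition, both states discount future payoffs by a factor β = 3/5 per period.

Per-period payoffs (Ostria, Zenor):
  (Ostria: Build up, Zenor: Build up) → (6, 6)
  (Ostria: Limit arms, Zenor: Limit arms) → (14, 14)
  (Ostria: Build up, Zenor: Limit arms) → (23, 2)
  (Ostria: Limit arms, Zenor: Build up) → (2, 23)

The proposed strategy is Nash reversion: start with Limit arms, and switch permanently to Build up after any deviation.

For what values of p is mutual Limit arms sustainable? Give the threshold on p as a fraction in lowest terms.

Expected continuation weight on next period's payoff is β·p = 3/5·p, which plays the role of the discount factor.
Cooperation requires 3/5·p ≥ (23−14)/(23−6) = 9/17, hence p ≥ 15/17.

15/17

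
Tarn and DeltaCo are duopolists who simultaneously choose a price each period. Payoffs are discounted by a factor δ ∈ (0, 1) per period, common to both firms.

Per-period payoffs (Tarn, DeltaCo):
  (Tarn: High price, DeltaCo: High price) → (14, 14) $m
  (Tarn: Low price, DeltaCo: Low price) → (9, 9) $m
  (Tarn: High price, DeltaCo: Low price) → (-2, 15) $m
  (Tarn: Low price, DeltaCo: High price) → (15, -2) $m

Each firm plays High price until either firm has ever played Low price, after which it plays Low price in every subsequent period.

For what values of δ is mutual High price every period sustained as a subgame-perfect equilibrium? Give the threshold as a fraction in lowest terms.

One-period gain from deviating is 15 − 14 = 1. The loss is 14 − 9 = 5 in every subsequent period, with present value 5·δ/(1−δ).
Deviation is unprofitable when 5·δ/(1−δ) ≥ 1, i.e. δ/(1−δ) ≥ 1/5.
Equivalently δ ≥ 1/(1+5) = 1/6.

1/6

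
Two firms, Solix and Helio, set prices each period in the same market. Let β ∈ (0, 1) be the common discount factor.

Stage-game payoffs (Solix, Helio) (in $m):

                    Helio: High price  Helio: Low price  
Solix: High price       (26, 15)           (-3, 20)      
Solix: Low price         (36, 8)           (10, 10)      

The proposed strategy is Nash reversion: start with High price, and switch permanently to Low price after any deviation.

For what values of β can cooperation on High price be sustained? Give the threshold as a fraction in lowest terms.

1/2

Solix's threshold: (36−26)/(36−10) = 5/13.
Helio's threshold: (20−15)/(20−10) = 1/2.
5/13 < 1/2, so Helio binds and β* = 1/2.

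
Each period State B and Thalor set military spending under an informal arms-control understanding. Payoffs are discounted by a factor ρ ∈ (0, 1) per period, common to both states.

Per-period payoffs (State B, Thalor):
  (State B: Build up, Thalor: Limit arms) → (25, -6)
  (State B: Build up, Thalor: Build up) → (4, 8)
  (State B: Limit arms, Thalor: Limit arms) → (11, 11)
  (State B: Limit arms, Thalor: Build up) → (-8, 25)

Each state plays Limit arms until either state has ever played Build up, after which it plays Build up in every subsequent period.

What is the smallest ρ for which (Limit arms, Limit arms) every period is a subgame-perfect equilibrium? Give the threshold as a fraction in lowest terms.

14/17

State B: cooperation gives 11 each period; deviation gives 25 once then 4 forever.
  11/(1−ρ) ≥ 25 + 4ρ/(1−ρ) ⇒ ρ ≥ 14/21 = 2/3.
Thalor: cooperation gives 11 each period; deviation gives 25 once then 8 forever.
  ρ ≥ 14/17.
Both must hold, so the binding constraint is Thalor's: ρ ≥ 14/17.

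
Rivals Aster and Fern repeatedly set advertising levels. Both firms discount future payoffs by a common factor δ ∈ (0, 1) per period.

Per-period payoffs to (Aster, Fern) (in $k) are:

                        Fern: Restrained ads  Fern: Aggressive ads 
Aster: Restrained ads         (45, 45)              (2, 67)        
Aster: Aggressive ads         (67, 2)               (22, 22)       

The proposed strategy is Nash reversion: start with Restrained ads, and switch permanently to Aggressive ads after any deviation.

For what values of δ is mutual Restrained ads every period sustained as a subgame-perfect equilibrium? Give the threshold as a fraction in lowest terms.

Cooperation forever yields 45 each period: 45/(1−δ).
Deviating yields 67 once, then 22 forever: 67 + 22δ/(1−δ).
No profitable deviation requires 45/(1−δ) ≥ 67 + 22δ/(1−δ).
Multiplying by (1−δ): 45 ≥ 67(1−δ) + 22δ = 67 − 45δ.
So 45δ ≥ 22, i.e. δ ≥ 22/45.

22/45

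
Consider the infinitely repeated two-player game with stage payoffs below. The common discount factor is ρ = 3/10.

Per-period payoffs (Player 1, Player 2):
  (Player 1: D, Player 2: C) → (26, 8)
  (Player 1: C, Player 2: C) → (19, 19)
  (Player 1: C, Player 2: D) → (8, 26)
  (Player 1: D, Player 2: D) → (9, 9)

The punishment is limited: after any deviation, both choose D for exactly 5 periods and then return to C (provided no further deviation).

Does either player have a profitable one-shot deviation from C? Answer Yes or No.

Yes

A one-shot deviation gives 26 now, then 9 for 5 periods, then back to 19.
Gain from deviating: (26−19) today; loss: (19−9) in each of the next 5 periods.
No-deviation condition: (19−9)(ρ+…+ρ^5) ≥ 26−19, i.e. ρ+…+ρ^5 ≥ 7/10.
At ρ = 3/10: ρ+…+ρ^5 = 0.4275 < 0.7000.
So cooperation is not sustainable.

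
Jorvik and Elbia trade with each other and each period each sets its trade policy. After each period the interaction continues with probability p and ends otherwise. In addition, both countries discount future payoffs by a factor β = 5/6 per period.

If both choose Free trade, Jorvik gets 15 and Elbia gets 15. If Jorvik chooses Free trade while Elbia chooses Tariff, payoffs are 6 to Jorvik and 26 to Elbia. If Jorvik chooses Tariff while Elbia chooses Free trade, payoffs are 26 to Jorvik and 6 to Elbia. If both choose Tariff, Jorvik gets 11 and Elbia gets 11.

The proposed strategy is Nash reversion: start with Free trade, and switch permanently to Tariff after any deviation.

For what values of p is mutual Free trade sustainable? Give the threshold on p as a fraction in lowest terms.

With continuation probability p and discount β, the effective per-period discount factor is βp.
Grim-trigger IC: βp ≥ (26−15)/(26−11) = 11/15.
So p ≥ (11/15)/(5/6) = 22/25.

22/25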